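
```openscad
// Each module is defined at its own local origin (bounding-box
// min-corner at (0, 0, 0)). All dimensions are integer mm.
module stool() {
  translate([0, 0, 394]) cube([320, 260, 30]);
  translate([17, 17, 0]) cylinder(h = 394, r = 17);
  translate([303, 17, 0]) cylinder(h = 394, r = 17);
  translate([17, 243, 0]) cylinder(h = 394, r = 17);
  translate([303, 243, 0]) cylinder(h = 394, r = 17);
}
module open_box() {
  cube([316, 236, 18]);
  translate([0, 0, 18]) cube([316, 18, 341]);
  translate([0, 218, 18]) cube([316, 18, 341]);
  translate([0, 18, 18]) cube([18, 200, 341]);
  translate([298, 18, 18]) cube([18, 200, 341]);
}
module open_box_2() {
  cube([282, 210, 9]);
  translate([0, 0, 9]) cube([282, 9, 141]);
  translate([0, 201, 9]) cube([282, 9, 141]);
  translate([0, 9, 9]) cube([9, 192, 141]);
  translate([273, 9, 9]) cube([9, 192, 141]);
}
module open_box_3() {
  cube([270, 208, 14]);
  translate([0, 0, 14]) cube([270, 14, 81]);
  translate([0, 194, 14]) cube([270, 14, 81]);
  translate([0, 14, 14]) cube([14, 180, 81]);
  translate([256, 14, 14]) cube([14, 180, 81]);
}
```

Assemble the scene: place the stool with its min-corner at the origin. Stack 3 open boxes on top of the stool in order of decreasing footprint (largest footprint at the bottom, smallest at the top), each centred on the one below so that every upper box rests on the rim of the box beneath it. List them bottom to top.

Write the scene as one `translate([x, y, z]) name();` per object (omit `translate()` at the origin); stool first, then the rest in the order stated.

stool();
translate([2, 12, 424]) open_box();
translate([19, 25, 783]) open_box_2();
translate([25, 26, 933]) open_box_3();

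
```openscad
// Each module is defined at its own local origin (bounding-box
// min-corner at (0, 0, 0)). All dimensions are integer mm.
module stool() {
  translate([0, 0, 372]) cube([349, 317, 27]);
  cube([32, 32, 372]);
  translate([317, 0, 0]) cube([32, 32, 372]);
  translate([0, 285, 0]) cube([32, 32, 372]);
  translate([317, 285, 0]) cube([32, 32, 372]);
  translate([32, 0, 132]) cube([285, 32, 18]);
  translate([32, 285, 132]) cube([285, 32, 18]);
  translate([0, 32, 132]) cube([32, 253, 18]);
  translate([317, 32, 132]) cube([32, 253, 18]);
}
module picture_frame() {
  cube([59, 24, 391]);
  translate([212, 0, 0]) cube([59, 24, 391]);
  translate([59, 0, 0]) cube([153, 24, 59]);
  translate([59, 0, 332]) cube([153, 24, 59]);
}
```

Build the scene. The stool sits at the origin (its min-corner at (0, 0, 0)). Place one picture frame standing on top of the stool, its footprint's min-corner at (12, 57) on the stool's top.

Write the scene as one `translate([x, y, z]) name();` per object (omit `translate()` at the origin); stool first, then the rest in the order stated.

stool();
translate([12, 57, 399]) picture_frame();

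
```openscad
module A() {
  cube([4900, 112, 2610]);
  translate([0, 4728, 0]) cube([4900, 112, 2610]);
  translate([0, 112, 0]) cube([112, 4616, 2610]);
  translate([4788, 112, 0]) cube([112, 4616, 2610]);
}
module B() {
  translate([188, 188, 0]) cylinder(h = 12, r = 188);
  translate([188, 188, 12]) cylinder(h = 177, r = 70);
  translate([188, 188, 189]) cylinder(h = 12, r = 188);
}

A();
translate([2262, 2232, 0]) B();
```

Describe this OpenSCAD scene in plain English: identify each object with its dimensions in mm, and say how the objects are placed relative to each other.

A is a box-shaped house frame (walls only): outside footprint 4900×4840 mm, wall height 2610 mm, wall thickness 112 mm. The two y-facing walls run the full x-width; the two x-facing walls fit between the inner faces of the y-facing walls.

B is a spool: two coaxial disc flanges of radius 188 mm and thickness 12 mm, joined by a core cylinder of radius 70 mm and height 177 mm. The lower flange rests on z = 0 and the three cylinders share a vertical axis.

The spool sits inside the house frame, centred.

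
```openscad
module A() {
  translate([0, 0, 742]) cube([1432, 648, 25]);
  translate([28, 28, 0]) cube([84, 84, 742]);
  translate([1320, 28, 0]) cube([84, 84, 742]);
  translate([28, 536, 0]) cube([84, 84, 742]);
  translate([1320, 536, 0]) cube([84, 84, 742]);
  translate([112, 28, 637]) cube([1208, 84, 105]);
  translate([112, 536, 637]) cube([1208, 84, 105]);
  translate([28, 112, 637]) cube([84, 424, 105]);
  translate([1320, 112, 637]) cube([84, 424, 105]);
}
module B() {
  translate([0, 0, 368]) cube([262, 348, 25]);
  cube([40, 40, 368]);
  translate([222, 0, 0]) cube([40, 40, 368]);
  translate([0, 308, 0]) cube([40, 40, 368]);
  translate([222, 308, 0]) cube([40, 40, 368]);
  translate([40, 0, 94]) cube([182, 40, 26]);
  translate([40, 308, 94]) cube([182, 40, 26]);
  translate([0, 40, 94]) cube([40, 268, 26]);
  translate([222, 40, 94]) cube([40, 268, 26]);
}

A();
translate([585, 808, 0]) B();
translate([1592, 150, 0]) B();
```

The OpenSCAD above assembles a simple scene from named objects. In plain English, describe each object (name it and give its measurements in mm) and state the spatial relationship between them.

A is a table with a 1432×648 mm rectangular top, 25 mm thick, top surface at z = 767 mm, supported by four 84×84 mm square legs, each inset 28 mm from the nearest pair of top edges, running from the floor. Four apron rails, 84 mm thick and 105 mm tall, run between adjacent legs with their top edges flush with the underside of the top and their outer faces flush with the legs' outer faces.

B is a four-legged stool. The seat is a 262×348×25 mm slab whose top surface is at z = 393 mm; four square legs, each 40×40 mm in cross-section, run from the floor (z = 0) to the underside of the seat, each flush with a corner of the seat. Four stretchers, 40 mm wide and 26 mm tall, connect adjacent legs with their undersides at z = 94 mm, each running between the inner faces of the legs it joins and aligned with the legs' outer faces on the other axis.

Two stools sit around the table at the +y, +x sides.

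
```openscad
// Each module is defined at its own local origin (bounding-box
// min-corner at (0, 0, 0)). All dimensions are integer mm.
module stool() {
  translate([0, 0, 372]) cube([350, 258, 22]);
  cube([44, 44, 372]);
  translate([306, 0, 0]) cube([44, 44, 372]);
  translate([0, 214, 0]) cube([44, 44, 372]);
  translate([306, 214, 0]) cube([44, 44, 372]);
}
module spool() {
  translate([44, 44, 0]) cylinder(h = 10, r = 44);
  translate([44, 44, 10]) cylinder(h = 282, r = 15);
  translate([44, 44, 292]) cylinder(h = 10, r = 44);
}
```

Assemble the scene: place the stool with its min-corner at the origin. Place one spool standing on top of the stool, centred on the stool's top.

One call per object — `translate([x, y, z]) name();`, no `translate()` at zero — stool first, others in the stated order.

stool();
translate([131, 85, 394]) spool();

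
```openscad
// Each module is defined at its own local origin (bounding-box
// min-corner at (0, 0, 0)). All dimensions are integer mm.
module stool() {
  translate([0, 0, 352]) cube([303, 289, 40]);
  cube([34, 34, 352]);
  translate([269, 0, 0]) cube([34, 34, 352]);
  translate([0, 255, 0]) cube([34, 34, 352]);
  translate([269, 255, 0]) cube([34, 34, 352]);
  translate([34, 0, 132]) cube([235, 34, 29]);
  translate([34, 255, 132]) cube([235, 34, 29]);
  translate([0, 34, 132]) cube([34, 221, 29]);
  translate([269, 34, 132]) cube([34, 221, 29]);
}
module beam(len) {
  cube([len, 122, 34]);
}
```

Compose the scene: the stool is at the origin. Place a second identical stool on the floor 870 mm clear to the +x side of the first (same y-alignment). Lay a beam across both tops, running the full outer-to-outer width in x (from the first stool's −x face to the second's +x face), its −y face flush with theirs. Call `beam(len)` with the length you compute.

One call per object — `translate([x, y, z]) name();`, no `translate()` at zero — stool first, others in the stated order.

stool();
translate([1173, 0, 0]) stool();
translate([0, 0, 392]) beam(1476);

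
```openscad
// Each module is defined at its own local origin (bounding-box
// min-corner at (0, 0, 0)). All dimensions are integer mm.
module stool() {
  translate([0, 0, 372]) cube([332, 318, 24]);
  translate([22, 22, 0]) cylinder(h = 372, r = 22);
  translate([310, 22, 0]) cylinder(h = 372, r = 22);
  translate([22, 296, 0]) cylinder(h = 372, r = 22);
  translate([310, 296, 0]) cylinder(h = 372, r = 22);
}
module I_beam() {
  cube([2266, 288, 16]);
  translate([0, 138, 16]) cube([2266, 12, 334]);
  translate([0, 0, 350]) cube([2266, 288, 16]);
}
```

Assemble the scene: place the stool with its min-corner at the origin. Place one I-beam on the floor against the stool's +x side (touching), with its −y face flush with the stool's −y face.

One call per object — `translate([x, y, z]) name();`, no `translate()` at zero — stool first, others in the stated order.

stool();
translate([332, 0, 0]) I_beam();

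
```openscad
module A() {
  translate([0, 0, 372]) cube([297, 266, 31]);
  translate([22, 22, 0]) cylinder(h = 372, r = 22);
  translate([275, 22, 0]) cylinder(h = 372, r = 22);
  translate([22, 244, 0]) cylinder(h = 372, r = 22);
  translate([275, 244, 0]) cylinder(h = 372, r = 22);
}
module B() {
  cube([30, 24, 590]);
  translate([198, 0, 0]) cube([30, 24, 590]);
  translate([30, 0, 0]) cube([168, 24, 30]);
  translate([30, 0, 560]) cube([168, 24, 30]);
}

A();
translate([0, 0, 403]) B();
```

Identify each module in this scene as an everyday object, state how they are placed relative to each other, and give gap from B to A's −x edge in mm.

The picture frame's min-x is at 0; the stool's min-x is 0; gap = 0 mm.

A is a stool. B is a picture frame. The picture frame is on top of the stool. The gap from the picture frame to the stool's −x edge is 0 mm.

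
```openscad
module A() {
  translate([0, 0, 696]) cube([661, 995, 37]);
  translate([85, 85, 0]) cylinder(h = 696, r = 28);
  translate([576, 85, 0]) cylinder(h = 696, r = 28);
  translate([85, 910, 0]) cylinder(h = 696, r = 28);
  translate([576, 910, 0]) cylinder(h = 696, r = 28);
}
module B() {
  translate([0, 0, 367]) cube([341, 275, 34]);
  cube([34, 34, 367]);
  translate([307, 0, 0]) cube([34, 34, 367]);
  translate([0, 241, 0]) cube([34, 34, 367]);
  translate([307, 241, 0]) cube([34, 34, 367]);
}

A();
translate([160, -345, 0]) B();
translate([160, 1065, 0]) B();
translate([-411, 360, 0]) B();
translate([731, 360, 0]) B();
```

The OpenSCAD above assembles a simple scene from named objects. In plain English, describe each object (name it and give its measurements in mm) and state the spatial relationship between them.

A is a table: top 661 mm (x) × 995 mm (y), 37 mm thick, upper face at z = 733 mm, on four round legs of 56 mm diameter, each leg's bounding box inset 57 mm from the nearest pair of top edges, running from z = 0 to the bottom of the top.

B is a four-legged stool. The seat is 341×275 mm, 34 mm thick, top at z = 401 mm. It stands on four square legs, each 34×34 mm in cross-section, from z = 0 to the seat underside, each flush with a corner of the seat.

Four stools sit around the table at the −y, +y, −x, +x sides.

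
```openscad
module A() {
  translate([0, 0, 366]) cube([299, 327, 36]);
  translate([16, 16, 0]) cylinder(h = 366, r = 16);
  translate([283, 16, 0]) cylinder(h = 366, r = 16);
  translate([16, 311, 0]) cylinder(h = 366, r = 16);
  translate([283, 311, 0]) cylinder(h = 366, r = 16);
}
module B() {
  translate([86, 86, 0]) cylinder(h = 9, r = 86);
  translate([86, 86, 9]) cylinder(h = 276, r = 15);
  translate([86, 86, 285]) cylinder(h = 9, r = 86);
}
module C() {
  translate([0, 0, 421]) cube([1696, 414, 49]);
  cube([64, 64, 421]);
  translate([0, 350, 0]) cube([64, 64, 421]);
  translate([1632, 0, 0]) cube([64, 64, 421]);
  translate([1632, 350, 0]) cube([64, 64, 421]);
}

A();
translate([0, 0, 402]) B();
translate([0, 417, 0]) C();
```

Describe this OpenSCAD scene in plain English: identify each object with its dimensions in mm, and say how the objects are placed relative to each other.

A is a four-legged stool. The seat is 299×327 mm, 36 mm thick, top at z = 402 mm. It stands on four round legs, each 32 mm in diameter, from z = 0 to the seat underside, each leg's axis is inset half a diameter from the nearest pair of seat edges (so the leg's bounding box is flush with the corner).

B is a spool: two coaxial disc flanges of radius 86 mm and thickness 9 mm, joined by a core cylinder of radius 15 mm and height 276 mm. The lower flange rests on z = 0 and the three cylinders share a vertical axis.

C is a long wooden bench with a 1696 mm (x) × 414 mm (y) seat, 49 mm thick, its top surface 470 mm above the floor. Four 64 mm square legs at the seat corners, flush with the edges, run from z = 0 to the seat underside.

The spool is on top of the stool. The bench is on the floor beside the stool on its +y side.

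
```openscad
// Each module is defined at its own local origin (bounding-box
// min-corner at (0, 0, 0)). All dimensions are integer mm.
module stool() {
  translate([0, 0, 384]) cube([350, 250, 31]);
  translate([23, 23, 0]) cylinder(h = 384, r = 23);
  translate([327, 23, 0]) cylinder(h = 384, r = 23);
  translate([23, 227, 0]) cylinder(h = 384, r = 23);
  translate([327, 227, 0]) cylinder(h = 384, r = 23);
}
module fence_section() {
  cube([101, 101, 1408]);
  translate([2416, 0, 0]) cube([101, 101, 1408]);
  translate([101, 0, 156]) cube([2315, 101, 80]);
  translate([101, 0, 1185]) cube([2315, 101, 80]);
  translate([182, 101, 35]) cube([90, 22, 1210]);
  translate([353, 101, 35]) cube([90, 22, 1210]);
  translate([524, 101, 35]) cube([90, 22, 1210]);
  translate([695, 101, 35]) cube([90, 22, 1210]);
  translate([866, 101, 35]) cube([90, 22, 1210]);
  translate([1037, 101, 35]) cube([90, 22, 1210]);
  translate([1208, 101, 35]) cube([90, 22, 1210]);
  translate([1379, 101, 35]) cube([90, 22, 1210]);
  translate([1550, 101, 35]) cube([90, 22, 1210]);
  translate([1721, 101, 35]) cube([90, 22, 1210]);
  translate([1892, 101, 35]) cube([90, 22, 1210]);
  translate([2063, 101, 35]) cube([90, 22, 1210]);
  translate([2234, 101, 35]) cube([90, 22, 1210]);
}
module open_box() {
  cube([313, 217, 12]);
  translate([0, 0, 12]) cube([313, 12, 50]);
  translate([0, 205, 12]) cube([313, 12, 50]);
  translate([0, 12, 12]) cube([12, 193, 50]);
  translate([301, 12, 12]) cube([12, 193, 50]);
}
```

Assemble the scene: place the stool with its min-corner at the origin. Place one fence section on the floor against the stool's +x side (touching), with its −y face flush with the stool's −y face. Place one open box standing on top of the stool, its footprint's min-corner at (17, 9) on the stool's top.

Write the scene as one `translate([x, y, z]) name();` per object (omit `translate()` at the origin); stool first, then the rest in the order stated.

stool();
translate([350, 0, 0]) fence_section();
translate([17, 9, 415]) open_box();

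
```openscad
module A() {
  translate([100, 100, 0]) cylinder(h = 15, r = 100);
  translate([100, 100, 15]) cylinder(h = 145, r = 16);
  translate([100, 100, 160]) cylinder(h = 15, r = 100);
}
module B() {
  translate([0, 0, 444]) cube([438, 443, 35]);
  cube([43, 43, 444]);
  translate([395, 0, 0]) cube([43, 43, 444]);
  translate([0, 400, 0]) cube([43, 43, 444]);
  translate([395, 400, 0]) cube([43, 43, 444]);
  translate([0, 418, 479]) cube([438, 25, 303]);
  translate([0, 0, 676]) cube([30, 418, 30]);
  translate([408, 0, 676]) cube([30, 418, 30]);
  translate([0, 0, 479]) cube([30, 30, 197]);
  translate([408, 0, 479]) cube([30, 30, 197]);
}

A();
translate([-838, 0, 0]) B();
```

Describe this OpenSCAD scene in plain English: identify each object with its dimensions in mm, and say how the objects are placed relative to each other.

A is a spool: two coaxial disc flanges of radius 100 mm and thickness 15 mm, joined by a core cylinder of radius 16 mm and height 145 mm. The lower flange rests on z = 0 and the three cylinders share a vertical axis.

B is a chair. The seat is a 438×443×35 mm slab with its top at z = 479 mm, on four 43×43 mm corner legs (flush with the seat edges, standing on z = 0). A flat backrest 25 mm thick, 303 mm tall, spans the full seat width and rises from the seat top along its +y edge, rear face flush with the rear of the seat. Two armrests of 30×30 mm section run along each side from the seat's front edge to the front of the backrest, top faces 227 mm above the seat top and outer faces flush with the seat's x-edges; a 30×30 mm post under the front of each armrest stands on the seat at the front corner.

The chair is on the floor beside the spool on its −x side.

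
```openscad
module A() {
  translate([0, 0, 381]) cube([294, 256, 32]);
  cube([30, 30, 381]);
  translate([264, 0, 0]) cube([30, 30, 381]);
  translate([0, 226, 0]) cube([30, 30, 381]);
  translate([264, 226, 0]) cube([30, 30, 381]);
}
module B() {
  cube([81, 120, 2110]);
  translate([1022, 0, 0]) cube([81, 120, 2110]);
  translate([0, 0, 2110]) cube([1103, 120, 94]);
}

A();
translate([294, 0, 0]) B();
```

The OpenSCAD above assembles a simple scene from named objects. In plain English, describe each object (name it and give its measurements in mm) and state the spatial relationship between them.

A is a simple wooden stool: a rectangular seat 294 mm (x) by 256 mm (y), 32 mm thick, top face at z = 413 mm, on four square legs, each 30×30 mm in cross-section. The legs rest on z = 0, each flush with a corner of the seat.

B is a door frame. The clear opening is 941 mm wide and 2110 mm high. Two 81 mm wide jambs, 120 mm deep, stand either side of the opening from the floor to the top of the opening. A 94 mm thick head sits across the top of both jambs, spanning the full outside width of the frame.

The door frame is against the stool's +x side, with their −y faces flush.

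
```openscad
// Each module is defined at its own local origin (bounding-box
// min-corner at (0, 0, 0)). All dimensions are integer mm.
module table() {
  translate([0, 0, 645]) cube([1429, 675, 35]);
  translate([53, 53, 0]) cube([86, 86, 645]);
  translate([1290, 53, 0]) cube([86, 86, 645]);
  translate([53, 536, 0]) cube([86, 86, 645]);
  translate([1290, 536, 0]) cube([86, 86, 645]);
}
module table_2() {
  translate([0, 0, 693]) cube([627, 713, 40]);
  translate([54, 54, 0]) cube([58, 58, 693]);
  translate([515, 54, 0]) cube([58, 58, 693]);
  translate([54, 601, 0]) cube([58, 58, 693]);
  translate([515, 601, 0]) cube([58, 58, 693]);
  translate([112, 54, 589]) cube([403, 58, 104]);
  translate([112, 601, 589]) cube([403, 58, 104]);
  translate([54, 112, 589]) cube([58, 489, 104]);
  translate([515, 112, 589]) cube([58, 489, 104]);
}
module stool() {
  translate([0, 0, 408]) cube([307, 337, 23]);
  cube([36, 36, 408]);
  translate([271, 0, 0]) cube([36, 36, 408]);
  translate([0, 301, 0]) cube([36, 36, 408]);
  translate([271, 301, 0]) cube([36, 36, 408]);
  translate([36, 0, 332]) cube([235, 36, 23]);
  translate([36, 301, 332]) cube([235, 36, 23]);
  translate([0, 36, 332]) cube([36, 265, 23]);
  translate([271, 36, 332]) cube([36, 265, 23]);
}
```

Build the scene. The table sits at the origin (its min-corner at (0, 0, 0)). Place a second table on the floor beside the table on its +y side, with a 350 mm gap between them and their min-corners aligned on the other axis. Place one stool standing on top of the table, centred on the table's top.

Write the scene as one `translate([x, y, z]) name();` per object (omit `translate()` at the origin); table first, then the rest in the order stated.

table();
translate([0, 1025, 0]) table_2();
translate([561, 169, 680]) stool();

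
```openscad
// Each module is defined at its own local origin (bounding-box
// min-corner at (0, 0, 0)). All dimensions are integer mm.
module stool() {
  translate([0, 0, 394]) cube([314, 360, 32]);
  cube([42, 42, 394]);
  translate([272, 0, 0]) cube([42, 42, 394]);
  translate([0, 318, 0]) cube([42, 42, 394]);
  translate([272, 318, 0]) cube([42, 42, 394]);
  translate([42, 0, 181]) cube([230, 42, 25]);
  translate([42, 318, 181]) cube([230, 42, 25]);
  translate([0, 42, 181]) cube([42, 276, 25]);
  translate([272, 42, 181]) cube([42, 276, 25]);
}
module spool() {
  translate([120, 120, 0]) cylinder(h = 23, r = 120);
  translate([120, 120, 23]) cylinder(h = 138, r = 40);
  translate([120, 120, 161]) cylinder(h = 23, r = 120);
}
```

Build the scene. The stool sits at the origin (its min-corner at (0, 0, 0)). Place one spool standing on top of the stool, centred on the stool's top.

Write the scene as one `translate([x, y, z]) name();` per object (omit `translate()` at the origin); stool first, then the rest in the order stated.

stool();
translate([37, 60, 426]) spool();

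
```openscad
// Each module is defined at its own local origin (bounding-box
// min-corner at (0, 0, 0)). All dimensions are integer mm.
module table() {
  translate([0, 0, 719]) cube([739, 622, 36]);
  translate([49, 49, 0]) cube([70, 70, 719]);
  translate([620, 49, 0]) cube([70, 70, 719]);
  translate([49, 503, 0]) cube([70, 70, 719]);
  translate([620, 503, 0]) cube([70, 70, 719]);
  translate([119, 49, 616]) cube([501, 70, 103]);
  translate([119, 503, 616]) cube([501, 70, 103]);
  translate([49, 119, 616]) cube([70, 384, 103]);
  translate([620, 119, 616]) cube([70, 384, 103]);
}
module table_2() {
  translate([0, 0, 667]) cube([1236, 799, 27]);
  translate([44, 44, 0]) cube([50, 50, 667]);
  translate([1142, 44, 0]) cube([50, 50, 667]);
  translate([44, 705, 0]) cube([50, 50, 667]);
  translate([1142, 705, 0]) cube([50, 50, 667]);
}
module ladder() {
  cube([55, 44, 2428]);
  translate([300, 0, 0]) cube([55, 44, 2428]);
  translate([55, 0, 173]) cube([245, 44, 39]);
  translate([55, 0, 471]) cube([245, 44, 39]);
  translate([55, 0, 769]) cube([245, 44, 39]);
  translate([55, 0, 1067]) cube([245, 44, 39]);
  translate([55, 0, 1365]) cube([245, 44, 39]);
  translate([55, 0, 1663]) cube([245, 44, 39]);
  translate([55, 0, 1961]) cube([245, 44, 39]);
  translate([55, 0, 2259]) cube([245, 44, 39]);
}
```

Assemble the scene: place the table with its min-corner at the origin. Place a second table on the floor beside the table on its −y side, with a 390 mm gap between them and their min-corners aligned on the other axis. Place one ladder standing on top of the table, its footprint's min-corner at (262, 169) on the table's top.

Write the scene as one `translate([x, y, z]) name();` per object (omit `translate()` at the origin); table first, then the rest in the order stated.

table();
translate([0, -1189, 0]) table_2();
translate([262, 169, 755]) ladder();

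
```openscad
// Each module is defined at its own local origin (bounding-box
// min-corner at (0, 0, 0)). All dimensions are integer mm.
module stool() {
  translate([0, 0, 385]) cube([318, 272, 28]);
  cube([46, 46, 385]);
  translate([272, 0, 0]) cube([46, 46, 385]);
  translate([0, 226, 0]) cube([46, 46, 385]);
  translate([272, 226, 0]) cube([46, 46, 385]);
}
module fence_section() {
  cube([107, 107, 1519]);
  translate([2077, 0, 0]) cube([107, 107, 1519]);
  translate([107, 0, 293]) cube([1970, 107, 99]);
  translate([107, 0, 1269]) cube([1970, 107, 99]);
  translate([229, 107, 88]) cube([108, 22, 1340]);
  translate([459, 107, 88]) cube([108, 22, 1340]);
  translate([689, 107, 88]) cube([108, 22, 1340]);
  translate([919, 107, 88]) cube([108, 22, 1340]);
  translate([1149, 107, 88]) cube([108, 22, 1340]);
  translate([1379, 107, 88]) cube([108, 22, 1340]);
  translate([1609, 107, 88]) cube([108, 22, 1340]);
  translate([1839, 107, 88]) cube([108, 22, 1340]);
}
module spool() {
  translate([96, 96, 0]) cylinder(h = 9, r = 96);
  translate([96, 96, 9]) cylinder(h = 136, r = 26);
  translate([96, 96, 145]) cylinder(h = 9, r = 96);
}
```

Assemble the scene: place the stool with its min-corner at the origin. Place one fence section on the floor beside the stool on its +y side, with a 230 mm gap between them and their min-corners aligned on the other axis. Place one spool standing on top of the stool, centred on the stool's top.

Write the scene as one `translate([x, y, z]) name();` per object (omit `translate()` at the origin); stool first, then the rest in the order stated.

stool();
translate([0, 502, 0]) fence_section();
translate([63, 40, 413]) spool();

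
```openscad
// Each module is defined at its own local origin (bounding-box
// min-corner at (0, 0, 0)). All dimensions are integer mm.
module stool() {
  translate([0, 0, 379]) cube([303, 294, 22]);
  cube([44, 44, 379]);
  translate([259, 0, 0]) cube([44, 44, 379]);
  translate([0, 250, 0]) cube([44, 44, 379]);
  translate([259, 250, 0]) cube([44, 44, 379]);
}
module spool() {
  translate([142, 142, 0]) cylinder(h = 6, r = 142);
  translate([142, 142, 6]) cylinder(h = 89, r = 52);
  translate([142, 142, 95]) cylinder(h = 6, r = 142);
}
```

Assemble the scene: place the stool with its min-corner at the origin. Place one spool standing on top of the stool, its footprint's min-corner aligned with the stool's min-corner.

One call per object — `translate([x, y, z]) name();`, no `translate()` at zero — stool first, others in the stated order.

stool();
translate([0, 0, 401]) spool();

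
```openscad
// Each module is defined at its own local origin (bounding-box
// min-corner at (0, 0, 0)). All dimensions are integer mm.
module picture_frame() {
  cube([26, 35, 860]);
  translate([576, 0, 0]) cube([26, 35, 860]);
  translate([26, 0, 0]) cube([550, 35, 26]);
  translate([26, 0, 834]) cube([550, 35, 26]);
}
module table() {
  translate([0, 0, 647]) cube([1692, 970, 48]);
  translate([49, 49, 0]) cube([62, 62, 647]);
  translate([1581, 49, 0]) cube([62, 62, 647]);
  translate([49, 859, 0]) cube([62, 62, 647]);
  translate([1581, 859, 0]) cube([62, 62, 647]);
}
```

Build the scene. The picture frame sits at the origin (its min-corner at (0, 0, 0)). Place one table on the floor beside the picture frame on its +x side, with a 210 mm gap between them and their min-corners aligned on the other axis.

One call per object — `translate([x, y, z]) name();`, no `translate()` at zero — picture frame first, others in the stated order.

picture_frame();
translate([812, 0, 0]) table();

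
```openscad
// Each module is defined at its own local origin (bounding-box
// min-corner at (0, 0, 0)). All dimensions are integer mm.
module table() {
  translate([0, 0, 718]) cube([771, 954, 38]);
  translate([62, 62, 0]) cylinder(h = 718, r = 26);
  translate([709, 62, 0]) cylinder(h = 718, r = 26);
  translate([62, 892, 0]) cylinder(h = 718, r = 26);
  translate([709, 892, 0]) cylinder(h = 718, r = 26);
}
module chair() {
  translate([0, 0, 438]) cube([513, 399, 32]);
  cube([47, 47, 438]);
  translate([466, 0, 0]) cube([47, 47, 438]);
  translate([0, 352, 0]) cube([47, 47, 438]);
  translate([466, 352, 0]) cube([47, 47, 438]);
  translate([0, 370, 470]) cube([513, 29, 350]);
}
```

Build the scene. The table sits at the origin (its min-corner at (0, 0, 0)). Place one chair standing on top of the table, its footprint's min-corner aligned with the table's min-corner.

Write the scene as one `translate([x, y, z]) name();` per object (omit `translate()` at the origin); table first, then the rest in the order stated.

table();
translate([0, 0, 756]) chair();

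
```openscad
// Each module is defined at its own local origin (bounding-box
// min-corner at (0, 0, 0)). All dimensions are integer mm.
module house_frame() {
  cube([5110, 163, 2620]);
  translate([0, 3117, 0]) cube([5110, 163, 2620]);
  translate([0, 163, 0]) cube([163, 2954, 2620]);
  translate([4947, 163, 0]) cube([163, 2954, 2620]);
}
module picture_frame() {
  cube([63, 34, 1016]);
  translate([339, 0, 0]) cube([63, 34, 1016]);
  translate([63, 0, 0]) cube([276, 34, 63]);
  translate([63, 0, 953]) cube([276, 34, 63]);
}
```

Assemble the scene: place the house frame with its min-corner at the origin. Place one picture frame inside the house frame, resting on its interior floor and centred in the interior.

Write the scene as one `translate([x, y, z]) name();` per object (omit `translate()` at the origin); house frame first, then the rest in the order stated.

house_frame();
translate([2354, 1623, 0]) picture_frame();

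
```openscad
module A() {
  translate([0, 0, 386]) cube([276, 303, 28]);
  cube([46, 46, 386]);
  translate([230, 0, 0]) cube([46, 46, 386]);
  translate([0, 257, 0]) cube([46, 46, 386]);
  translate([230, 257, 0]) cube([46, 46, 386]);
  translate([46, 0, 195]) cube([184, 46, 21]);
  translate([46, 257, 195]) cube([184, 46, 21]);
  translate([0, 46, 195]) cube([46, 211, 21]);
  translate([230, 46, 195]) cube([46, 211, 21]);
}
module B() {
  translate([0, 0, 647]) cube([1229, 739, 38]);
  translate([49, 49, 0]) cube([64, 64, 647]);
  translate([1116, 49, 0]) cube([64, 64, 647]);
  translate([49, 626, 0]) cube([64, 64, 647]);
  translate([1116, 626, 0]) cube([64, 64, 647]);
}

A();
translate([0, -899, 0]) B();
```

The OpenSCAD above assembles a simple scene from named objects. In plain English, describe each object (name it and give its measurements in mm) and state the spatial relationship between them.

A is a simple wooden stool: a rectangular seat 276 mm (x) by 303 mm (y), 28 mm thick, top face at z = 414 mm, on four square legs, each 46×46 mm in cross-section. The legs rest on z = 0, each flush with a corner of the seat. Four stretchers, 46 mm wide and 21 mm tall, connect adjacent legs with their undersides at z = 195 mm, each running between the inner faces of the legs it joins and aligned with the legs' outer faces on the other axis.

B is a table: top 1229 mm (x) × 739 mm (y), 38 mm thick, upper face at z = 685 mm, on four 64×64 mm square legs, each inset 49 mm from the nearest pair of top edges, running from z = 0 to the bottom of the top.

The table is on the floor beside the stool on its −y side.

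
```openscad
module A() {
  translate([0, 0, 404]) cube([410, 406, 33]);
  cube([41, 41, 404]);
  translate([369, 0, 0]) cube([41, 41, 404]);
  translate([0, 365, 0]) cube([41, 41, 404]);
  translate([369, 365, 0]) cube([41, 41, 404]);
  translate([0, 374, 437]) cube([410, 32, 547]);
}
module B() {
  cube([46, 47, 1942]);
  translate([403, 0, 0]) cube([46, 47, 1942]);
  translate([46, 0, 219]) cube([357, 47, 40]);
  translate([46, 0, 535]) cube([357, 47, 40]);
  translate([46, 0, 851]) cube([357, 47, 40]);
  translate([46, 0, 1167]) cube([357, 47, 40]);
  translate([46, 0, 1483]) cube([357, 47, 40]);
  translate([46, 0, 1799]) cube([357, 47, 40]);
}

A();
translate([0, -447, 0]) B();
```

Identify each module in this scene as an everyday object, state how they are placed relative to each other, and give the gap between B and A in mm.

The ladder's nearest face is 400 mm from the chair's −y face.

A is a chair. B is a ladder. The ladder is on the floor beside the chair on its −y side. The gap between the ladder and the chair is 400 mm.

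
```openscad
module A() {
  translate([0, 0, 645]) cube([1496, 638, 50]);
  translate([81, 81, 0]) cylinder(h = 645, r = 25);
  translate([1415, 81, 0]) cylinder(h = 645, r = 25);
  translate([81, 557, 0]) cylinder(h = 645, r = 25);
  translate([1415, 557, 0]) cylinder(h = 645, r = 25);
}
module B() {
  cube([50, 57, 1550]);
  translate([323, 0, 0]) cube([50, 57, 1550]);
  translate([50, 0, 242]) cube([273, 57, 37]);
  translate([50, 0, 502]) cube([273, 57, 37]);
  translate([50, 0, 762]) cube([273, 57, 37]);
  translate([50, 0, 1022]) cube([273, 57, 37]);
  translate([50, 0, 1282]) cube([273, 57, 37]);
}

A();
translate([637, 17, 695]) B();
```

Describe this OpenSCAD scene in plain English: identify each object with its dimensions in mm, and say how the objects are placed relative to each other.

A is a table with a 1496×638 mm rectangular top, 50 mm thick, top surface at z = 695 mm, supported by four round legs of 50 mm diameter, each leg's bounding box inset 56 mm from the nearest pair of top edges, running from the floor.

B is a straight ladder. Two 50×57 mm vertical rails, 1550 mm tall, stand 373 mm apart (outside-to-outside) with their front faces coplanar on the −y side. 5 rungs, each 57 mm deep and 37 mm tall, span between the inner faces of the rails, front faces flush with the rails. The lowest rung's underside is at z = 242 mm and rungs are spaced 260 mm apart (underside to underside).

The ladder is on top of the table.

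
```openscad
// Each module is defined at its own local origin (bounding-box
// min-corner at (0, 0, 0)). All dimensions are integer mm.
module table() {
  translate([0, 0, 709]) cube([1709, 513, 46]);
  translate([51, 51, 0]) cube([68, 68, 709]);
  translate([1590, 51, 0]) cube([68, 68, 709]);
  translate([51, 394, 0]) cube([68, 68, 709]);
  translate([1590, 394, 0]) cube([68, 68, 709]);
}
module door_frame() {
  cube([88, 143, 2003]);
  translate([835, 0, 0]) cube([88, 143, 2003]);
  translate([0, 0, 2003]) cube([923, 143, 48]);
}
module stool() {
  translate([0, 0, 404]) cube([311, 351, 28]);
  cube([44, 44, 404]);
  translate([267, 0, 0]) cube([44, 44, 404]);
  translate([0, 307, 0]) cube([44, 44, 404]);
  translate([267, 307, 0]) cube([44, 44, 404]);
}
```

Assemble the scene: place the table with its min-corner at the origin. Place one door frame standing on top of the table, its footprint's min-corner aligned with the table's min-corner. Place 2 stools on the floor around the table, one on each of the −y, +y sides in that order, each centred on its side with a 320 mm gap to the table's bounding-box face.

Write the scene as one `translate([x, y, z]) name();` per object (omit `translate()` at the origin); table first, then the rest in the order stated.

table();
translate([0, 0, 755]) door_frame();
translate([699, -671, 0]) stool();
translate([699, 833, 0]) stool();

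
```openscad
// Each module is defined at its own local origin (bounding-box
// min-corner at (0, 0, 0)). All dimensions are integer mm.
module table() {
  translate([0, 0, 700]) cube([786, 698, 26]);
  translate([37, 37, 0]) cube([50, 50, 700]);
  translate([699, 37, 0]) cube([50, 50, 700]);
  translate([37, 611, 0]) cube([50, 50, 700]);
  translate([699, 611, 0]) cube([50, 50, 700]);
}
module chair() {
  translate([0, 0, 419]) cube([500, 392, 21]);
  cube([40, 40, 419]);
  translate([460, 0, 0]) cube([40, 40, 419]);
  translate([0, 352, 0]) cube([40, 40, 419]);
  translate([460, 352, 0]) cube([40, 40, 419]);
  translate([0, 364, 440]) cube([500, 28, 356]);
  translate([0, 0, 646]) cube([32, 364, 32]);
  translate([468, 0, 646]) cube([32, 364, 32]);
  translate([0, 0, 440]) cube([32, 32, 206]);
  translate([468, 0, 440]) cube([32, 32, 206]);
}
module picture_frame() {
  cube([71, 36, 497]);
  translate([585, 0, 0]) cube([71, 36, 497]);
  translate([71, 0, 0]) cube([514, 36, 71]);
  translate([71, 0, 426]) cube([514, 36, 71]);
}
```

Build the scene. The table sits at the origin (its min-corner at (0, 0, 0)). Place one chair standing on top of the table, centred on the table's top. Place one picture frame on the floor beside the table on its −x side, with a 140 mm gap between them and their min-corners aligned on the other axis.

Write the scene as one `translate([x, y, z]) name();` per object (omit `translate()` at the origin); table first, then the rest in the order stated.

table();
translate([143, 153, 726]) chair();
translate([-796, 0, 0]) picture_frame();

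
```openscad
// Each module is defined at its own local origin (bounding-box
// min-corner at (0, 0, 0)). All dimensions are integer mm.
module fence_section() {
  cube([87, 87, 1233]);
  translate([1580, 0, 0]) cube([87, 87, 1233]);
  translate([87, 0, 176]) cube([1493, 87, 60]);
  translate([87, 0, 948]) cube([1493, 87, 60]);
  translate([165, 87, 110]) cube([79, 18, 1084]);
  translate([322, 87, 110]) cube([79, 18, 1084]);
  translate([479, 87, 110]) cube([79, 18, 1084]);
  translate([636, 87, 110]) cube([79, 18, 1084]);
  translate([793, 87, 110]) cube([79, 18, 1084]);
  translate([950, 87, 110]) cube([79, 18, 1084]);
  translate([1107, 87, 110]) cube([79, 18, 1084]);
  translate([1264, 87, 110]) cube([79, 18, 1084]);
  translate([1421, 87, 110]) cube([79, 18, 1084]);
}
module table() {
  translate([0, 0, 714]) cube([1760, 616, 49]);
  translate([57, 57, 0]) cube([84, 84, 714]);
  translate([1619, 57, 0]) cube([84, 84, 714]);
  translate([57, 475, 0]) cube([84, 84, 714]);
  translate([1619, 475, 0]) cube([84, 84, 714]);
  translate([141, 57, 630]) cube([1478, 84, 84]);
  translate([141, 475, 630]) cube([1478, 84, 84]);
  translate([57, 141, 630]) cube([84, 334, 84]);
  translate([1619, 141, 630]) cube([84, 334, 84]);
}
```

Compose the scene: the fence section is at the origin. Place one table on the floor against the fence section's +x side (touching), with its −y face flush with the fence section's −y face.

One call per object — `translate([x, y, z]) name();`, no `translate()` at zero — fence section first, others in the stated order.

fence_section();
translate([1667, 0, 0]) table();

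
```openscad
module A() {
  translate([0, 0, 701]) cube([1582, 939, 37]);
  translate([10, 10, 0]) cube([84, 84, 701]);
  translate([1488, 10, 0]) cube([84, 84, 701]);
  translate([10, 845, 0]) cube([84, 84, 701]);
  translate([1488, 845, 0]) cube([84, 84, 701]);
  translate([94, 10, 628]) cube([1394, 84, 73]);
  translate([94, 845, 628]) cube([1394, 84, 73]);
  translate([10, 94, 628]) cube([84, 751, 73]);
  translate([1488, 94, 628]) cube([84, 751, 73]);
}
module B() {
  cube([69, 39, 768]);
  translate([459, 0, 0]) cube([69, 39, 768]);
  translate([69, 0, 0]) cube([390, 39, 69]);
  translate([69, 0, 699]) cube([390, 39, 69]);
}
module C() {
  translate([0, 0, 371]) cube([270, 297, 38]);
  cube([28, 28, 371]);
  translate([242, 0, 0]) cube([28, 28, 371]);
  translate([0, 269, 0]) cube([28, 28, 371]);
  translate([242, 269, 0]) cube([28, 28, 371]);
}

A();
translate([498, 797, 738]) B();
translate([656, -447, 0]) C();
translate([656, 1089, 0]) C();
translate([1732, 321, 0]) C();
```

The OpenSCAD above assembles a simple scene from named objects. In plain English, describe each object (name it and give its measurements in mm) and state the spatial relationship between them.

A is a table: top 1582 mm (x) × 939 mm (y), 37 mm thick, upper face at z = 738 mm, on four 84×84 mm square legs, each inset 10 mm from the nearest pair of top edges, running from z = 0 to the bottom of the top. Four apron rails, 84 mm thick and 73 mm tall, run between adjacent legs with their top edges flush with the underside of the top and their outer faces flush with the legs' outer faces.

B is a picture frame with a 390×630 mm rectangular opening (x by z) and a uniform 69 mm border on every side. Frame depth is 39 mm along y. It is built from two vertical stiles running the full outside height and two horizontal rails spanning the gap between the stiles.

C is a four-legged stool. The seat is a 270×297×38 mm slab whose top surface is at z = 409 mm; four square legs, each 28×28 mm in cross-section, run from the floor (z = 0) to the underside of the seat, each flush with a corner of the seat.

The picture frame is on top of the table. Three stools sit around the table at the −y, +y, +x sides.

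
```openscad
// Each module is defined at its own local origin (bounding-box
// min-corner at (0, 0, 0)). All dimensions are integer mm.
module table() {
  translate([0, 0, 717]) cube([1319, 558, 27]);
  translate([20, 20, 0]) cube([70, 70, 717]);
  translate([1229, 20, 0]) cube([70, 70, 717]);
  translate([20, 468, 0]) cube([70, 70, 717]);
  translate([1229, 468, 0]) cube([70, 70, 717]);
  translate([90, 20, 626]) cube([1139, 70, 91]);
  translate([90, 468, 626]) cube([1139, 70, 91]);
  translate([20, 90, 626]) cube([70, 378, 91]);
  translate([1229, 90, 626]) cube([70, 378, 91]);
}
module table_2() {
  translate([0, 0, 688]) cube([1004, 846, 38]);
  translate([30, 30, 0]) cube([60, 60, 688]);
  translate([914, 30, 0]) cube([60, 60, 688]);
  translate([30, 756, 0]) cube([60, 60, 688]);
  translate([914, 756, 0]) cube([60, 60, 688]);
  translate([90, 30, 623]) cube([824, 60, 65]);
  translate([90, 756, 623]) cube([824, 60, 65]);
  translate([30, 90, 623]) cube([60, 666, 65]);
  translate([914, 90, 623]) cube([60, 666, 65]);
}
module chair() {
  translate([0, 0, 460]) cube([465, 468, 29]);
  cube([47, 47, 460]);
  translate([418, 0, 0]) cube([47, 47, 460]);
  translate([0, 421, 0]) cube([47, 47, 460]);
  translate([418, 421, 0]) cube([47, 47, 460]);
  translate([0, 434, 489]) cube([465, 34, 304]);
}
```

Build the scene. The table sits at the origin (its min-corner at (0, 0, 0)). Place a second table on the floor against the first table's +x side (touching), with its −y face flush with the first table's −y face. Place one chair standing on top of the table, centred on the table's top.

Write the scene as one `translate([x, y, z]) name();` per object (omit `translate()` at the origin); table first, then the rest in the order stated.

table();
translate([1319, 0, 0]) table_2();
translate([427, 45, 744]) chair();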